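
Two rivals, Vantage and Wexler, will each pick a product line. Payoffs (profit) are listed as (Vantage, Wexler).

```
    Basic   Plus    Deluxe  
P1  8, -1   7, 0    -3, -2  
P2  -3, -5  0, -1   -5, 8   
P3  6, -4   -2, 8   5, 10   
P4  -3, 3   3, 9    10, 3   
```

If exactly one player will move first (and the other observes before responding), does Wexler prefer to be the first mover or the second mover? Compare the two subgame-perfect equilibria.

first

If Vantage leads: Wexler's best replies are P1→Plus, P2→Deluxe, P3→Deluxe, P4→Plus; Vantage's induced payoffs 7, -5, 5, 3; outcome (P1, Plus), payoffs (7, 0).
If Wexler leads: Vantage's best replies are Basic→P1, Plus→P1, Deluxe→P4; Wexler's induced payoffs -1, 0, 3; outcome (P4, Deluxe), payoffs (10, 3).
Wexler gets 3 moving first and 0 moving second, so Wexler prefers to move first.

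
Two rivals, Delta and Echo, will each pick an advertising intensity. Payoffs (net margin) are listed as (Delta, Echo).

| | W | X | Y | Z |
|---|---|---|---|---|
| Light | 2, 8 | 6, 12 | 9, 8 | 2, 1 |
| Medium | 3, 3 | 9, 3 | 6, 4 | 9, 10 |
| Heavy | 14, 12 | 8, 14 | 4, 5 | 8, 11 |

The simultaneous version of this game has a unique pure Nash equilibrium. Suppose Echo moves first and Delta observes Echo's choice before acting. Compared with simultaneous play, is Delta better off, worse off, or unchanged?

Delta best-responds to each possible Echo move:
- W → Delta plays Heavy (best of 2, 3, 14); Echo gets 12.
- X → Delta plays Medium (best of 6, 9, 8); Echo gets 3.
- Y → Delta plays Light (best of 9, 6, 4); Echo gets 8.
- Z → Delta plays Medium (best of 2, 9, 8); Echo gets 10.
Maximizing over 12, 3, 8, 10, Echo chooses W. Subgame-perfect outcome: (Heavy, W) with payoffs (14, 12).
Under simultaneous play:
Delta's best replies: W→Heavy; X→Medium; Y→Light; Z→Medium.
Echo's best replies: Light→X; Medium→Z; Heavy→X.
The unique mutual best reply is (Medium, Z), giving (9, 10).
Delta earns 14 sequentially versus 9 at the Nash outcome: better off.

better off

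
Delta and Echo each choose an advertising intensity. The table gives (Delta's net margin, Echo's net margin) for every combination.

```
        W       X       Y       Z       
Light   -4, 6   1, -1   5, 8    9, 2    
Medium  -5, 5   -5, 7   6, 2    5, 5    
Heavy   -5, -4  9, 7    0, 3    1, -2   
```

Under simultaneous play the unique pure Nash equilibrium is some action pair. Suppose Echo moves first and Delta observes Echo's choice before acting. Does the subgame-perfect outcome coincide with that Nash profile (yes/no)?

Delta best-responds to each possible Echo move:
- W: BR = Light, leader payoff 6.
- X: BR = Heavy, leader payoff 7.
- Y: BR = Medium, leader payoff 2.
- Z: BR = Light, leader payoff 2.
Maximizing over 6, 7, 2, 2, Echo chooses X. Subgame-perfect outcome: (Heavy, X) with payoffs (9, 7).
For the simultaneous game, intersect best replies.
Delta's best replies: W→Light; X→Heavy; Y→Medium; Z→Light.
Echo's best replies: Light→Y; Medium→X; Heavy→X.
The unique mutual best reply is (Heavy, X), giving (9, 7).
Sequential outcome (Heavy, X) coincides with the Nash profile (Heavy, X).

yes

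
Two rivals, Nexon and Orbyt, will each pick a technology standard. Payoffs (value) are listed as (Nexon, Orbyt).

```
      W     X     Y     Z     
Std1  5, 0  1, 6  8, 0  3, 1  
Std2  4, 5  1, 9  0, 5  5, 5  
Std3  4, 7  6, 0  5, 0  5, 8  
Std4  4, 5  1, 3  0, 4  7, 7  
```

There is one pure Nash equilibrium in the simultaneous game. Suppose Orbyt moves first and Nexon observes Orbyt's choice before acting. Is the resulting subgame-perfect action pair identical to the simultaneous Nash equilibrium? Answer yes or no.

yes

Solve by backward induction (Orbyt leads).
- W: Nexon compares 5, 4, 4, 4 and picks Std1; Orbyt would get 0.
- X: Nexon compares 1, 1, 6, 1 and picks Std3; Orbyt would get 0.
- Y: Nexon compares 8, 0, 5, 0 and picks Std1; Orbyt would get 0.
- Z: Nexon compares 3, 5, 5, 7 and picks Std4; Orbyt would get 7.
Maximizing over 0, 0, 0, 7, Orbyt chooses Z. Subgame-perfect outcome: (Std4, Z) with payoffs (7, 7).
For the simultaneous game, intersect best replies.
Nexon's best replies: W→Std1; X→Std3; Y→Std1; Z→Std4.
Orbyt's best replies: Std1→X; Std2→X; Std3→Z; Std4→Z.
Only (Std4, Z) has each player best-responding; Nash payoffs (7, 7).
Sequential outcome (Std4, Z) coincides with the Nash profile (Std4, Z).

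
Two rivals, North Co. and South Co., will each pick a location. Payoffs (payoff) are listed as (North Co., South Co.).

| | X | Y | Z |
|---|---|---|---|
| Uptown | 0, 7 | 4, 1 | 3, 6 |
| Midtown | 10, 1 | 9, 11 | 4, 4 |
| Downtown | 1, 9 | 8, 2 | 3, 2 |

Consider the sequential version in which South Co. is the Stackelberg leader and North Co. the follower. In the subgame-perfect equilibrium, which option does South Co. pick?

Y

Solve by backward induction (South Co. leads).
- X → North Co. plays Midtown (best of 0, 10, 1); South Co. gets 1.
- Y → North Co. plays Midtown (best of 4, 9, 8); South Co. gets 11.
- Z → North Co. plays Midtown (best of 3, 4, 3); South Co. gets 4.
Among 1, 11, 4, the best is 11 at Y. Subgame-perfect outcome: (Midtown, Y) with payoffs (9, 11).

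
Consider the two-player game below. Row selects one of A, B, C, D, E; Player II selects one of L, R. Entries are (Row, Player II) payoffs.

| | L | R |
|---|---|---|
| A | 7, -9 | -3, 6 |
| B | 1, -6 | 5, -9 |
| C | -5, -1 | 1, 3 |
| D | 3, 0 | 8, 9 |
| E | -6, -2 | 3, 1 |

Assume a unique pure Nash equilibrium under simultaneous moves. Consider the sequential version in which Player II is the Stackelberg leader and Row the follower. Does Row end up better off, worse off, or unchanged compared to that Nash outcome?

Work backward from Row's decision.
- L: BR = A, leader payoff -9.
- R: BR = D, leader payoff 9.
Among -9, 9, the best is 9 at R. Subgame-perfect outcome: (D, R) with payoffs (8, 9).
Now find the simultaneous Nash equilibrium.
Row's best replies: L→A; R→D.
Player II's best replies: A→R; B→L; C→R; D→R; E→R.
Only (D, R) has each player best-responding; Nash payoffs (8, 9).
Row earns 8 sequentially versus 8 at the Nash outcome: unchanged.

unchanged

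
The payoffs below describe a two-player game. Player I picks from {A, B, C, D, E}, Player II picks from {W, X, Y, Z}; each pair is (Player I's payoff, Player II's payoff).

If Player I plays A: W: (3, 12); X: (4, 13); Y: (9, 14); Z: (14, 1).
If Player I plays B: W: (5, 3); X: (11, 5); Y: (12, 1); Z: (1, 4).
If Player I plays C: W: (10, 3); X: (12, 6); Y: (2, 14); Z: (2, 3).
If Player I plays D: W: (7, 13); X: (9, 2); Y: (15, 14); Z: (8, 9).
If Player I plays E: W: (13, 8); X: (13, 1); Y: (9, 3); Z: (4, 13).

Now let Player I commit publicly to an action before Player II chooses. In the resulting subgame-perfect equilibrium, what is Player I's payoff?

Player II best-responds to each possible Player I move:
- A → Player II plays Y (best of 12, 13, 14, 1); Player I gets 9.
- B → Player II plays X (best of 3, 5, 1, 4); Player I gets 11.
- C → Player II plays Y (best of 3, 6, 14, 3); Player I gets 2.
- D → Player II plays Y (best of 13, 2, 14, 9); Player I gets 15.
- E → Player II plays Z (best of 8, 1, 3, 13); Player I gets 4.
Maximizing over 9, 11, 2, 15, 4, Player I chooses D. Subgame-perfect outcome: (D, Y) with payoffs (15, 14).

15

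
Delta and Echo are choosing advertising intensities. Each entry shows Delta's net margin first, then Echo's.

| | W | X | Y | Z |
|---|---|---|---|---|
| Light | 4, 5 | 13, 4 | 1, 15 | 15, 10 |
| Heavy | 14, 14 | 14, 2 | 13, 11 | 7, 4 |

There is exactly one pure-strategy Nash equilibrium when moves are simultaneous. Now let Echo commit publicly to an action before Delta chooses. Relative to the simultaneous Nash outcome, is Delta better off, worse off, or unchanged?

unchanged

Solve by backward induction (Echo leads).
- W: BR = Heavy, leader payoff 14.
- X: BR = Heavy, leader payoff 2.
- Y: BR = Heavy, leader payoff 11.
- Z: BR = Light, leader payoff 10.
Among 14, 2, 11, 10, the best is 14 at W. Subgame-perfect outcome: (Heavy, W) with payoffs (14, 14).
Under simultaneous play:
Delta's best replies: W→Heavy; X→Heavy; Y→Heavy; Z→Light.
Echo's best replies: Light→Y; Heavy→W.
Only (Heavy, W) has each player best-responding; Nash payoffs (14, 14).
Delta earns 14 sequentially versus 14 at the Nash outcome: unchanged.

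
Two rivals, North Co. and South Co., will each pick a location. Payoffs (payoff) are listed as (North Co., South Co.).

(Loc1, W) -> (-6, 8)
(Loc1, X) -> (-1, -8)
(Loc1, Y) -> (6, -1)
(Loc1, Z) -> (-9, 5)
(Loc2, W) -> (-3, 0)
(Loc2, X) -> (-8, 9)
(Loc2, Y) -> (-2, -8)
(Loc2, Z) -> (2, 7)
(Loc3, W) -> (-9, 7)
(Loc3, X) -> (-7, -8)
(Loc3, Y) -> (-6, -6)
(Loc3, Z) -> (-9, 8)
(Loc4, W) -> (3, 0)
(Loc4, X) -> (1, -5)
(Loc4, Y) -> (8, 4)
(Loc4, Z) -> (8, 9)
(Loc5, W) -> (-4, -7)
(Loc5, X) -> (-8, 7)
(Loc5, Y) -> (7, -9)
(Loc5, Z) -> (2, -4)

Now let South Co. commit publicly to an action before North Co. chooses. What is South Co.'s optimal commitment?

Solve by backward induction (South Co. leads).
- W: North Co. compares -6, -3, -9, 3, -4 and picks Loc4; South Co. would get 0.
- X: North Co. compares -1, -8, -7, 1, -8 and picks Loc4; South Co. would get -5.
- Y: North Co. compares 6, -2, -6, 8, 7 and picks Loc4; South Co. would get 4.
- Z: North Co. compares -9, 2, -9, 8, 2 and picks Loc4; South Co. would get 9.
South Co.'s induced payoffs are 0, -5, 4, 9, so South Co. commits to Z. Subgame-perfect outcome: (Loc4, Z) with payoffs (8, 9).

Z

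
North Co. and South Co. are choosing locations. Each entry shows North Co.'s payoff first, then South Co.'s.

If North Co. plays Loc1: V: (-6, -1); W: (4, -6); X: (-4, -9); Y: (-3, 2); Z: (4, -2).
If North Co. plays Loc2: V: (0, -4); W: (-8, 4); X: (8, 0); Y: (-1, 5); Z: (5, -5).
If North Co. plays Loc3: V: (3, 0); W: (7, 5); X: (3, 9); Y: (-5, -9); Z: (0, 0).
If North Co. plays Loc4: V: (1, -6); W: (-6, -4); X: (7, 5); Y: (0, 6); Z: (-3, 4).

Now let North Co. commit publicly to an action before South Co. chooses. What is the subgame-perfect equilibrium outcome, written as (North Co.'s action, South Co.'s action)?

South Co. best-responds to each possible North Co. move:
- Loc1: South Co. compares -1, -6, -9, 2, -2 and picks Y; North Co. would get -3.
- Loc2: South Co. compares -4, 4, 0, 5, -5 and picks Y; North Co. would get -1.
- Loc3: South Co. compares 0, 5, 9, -9, 0 and picks X; North Co. would get 3.
- Loc4: South Co. compares -6, -4, 5, 6, 4 and picks Y; North Co. would get 0.
Among -3, -1, 3, 0, the best is 3 at Loc3. Subgame-perfect outcome: (Loc3, X) with payoffs (3, 9).

(Loc3, X)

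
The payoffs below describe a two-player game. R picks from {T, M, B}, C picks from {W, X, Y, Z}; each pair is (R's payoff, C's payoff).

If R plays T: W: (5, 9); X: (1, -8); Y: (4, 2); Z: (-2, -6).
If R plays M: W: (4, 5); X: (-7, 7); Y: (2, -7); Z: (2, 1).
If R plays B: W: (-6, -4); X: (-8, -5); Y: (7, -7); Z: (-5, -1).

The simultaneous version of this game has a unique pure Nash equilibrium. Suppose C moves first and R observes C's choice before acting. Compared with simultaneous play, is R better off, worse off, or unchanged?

Backward induction with C moving first.
- W → R plays T (best of 5, 4, -6); C gets 9.
- X → R plays T (best of 1, -7, -8); C gets -8.
- Y → R plays B (best of 4, 2, 7); C gets -7.
- Z → R plays M (best of -2, 2, -5); C gets 1.
Maximizing over 9, -8, -7, 1, C chooses W. Subgame-perfect outcome: (T, W) with payoffs (5, 9).
Now find the simultaneous Nash equilibrium.
R's best replies: W→T; X→T; Y→B; Z→M.
C's best replies: T→W; M→X; B→Z.
Only (T, W) has each player best-responding; Nash payoffs (5, 9).
R earns 5 sequentially versus 5 at the Nash outcome: unchanged.

unchanged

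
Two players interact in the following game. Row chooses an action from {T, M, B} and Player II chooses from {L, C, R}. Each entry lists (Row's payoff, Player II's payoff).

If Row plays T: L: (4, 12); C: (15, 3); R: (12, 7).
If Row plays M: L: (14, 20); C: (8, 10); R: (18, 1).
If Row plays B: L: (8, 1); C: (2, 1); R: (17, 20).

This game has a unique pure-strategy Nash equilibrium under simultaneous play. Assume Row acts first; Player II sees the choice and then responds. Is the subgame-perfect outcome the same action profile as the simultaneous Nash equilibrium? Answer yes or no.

no

Player II best-responds to each possible Row move:
- T: Player II compares 12, 3, 7 and picks L; Row would get 4.
- M: Player II compares 20, 10, 1 and picks L; Row would get 14.
- B: Player II compares 1, 1, 20 and picks R; Row would get 17.
Maximizing over 4, 14, 17, Row chooses B. Subgame-perfect outcome: (B, R) with payoffs (17, 20).
Now find the simultaneous Nash equilibrium.
Row's best replies: L→M; C→T; R→M.
Player II's best replies: T→L; M→L; B→R.
Only (M, L) has each player best-responding; Nash payoffs (14, 20).
Sequential outcome (B, R) differs from the Nash profile (M, L).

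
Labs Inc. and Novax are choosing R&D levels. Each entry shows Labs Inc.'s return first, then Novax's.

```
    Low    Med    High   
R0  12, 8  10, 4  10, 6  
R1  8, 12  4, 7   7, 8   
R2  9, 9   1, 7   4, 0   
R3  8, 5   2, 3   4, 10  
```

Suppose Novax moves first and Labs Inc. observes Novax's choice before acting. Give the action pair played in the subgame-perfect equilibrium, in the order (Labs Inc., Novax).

(R0, Low)

Labs Inc. best-responds to each possible Novax move:
- Low → Labs Inc. plays R0 (best of 12, 8, 9, 8); Novax gets 8.
- Med → Labs Inc. plays R0 (best of 10, 4, 1, 2); Novax gets 4.
- High → Labs Inc. plays R0 (best of 10, 7, 4, 4); Novax gets 6.
Novax's induced payoffs are 8, 4, 6, so Novax commits to Low. Subgame-perfect outcome: (R0, Low) with payoffs (12, 8).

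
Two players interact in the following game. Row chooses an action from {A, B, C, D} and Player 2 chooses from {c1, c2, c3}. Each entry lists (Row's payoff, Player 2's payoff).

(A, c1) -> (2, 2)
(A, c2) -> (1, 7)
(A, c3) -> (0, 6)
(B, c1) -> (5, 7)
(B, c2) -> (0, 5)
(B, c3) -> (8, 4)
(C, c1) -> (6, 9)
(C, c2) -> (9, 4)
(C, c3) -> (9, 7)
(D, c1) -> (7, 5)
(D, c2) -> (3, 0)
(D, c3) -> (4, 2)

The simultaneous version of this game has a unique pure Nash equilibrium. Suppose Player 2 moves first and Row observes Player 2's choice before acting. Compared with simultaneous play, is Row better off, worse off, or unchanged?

better off

Work backward from Row's decision.
- c1: Row compares 2, 5, 6, 7 and picks D; Player 2 would get 5.
- c2: Row compares 1, 0, 9, 3 and picks C; Player 2 would get 4.
- c3: Row compares 0, 8, 9, 4 and picks C; Player 2 would get 7.
Player 2's induced payoffs are 5, 4, 7, so Player 2 commits to c3. Subgame-perfect outcome: (C, c3) with payoffs (9, 7).
For the simultaneous game, intersect best replies.
Row's best replies: c1→D; c2→C; c3→C.
Player 2's best replies: A→c2; B→c1; C→c1; D→c1.
The unique mutual best reply is (D, c1), giving (7, 5).
Row earns 9 sequentially versus 7 at the Nash outcome: better off.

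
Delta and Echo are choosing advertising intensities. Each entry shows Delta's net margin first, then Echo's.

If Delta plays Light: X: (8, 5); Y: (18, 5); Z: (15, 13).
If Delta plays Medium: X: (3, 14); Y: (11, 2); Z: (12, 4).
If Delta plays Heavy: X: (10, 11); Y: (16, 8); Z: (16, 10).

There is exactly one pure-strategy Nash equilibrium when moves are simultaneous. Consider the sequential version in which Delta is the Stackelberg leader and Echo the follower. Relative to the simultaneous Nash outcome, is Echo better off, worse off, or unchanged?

Backward induction with Delta moving first.
- Light: BR = Z, leader payoff 15.
- Medium: BR = X, leader payoff 3.
- Heavy: BR = X, leader payoff 10.
Maximizing over 15, 3, 10, Delta chooses Light. Subgame-perfect outcome: (Light, Z) with payoffs (15, 13).
Under simultaneous play:
Delta's best replies: X→Heavy; Y→Light; Z→Heavy.
Echo's best replies: Light→Z; Medium→X; Heavy→X.
Only (Heavy, X) has each player best-responding; Nash payoffs (10, 11).
Echo earns 13 sequentially versus 11 at the Nash outcome: better off.

better off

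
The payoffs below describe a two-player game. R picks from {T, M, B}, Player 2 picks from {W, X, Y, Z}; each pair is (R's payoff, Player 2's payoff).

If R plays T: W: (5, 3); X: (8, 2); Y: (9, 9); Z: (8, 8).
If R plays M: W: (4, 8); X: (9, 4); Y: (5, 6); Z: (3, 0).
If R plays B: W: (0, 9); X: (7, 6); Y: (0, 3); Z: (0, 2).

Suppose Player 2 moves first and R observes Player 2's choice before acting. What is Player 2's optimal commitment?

Y

Work backward from R's decision.
- W → R plays T (best of 5, 4, 0); Player 2 gets 3.
- X → R plays M (best of 8, 9, 7); Player 2 gets 4.
- Y → R plays T (best of 9, 5, 0); Player 2 gets 9.
- Z → R plays T (best of 8, 3, 0); Player 2 gets 8.
Maximizing over 3, 4, 9, 8, Player 2 chooses Y. Subgame-perfect outcome: (T, Y) with payoffs (9, 9).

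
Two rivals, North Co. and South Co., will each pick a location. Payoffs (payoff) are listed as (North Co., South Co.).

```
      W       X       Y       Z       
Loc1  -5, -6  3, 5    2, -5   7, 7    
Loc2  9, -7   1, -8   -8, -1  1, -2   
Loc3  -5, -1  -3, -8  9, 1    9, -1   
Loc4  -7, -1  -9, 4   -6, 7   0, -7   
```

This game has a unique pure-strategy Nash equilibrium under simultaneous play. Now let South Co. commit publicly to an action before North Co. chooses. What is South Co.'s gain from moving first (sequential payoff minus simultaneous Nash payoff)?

4

Backward induction with South Co. moving first.
- W: BR = Loc2, leader payoff -7.
- X: BR = Loc1, leader payoff 5.
- Y: BR = Loc3, leader payoff 1.
- Z: BR = Loc3, leader payoff -1.
South Co.'s induced payoffs are -7, 5, 1, -1, so South Co. commits to X. Subgame-perfect outcome: (Loc1, X) with payoffs (3, 5).
For the simultaneous game, intersect best replies.
North Co.'s best replies: W→Loc2; X→Loc1; Y→Loc3; Z→Loc3.
South Co.'s best replies: Loc1→Z; Loc2→Y; Loc3→Y; Loc4→Y.
Only (Loc3, Y) has each player best-responding; Nash payoffs (9, 1).
South Co.'s commitment gain: 5 − 1 = 4.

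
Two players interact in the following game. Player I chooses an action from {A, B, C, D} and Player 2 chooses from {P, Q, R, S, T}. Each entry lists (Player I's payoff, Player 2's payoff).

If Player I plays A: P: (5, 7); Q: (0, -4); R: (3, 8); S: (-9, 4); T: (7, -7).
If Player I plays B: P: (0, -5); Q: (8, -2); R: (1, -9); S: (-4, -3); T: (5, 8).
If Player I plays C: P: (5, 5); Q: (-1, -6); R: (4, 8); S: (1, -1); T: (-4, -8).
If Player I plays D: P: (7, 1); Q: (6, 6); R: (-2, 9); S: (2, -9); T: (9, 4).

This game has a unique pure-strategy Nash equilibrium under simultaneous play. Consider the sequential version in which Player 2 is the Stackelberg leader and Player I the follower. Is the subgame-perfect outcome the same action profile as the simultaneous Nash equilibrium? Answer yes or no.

Solve by backward induction (Player 2 leads).
- P → Player I plays D (best of 5, 0, 5, 7); Player 2 gets 1.
- Q → Player I plays B (best of 0, 8, -1, 6); Player 2 gets -2.
- R → Player I plays C (best of 3, 1, 4, -2); Player 2 gets 8.
- S → Player I plays D (best of -9, -4, 1, 2); Player 2 gets -9.
- T → Player I plays D (best of 7, 5, -4, 9); Player 2 gets 4.
Player 2's induced payoffs are 1, -2, 8, -9, 4, so Player 2 commits to R. Subgame-perfect outcome: (C, R) with payoffs (4, 8).
Under simultaneous play:
Player I's best replies: P→D; Q→B; R→C; S→D; T→D.
Player 2's best replies: A→R; B→T; C→R; D→R.
Only (C, R) has each player best-responding; Nash payoffs (4, 8).
Sequential outcome (C, R) coincides with the Nash profile (C, R).

yes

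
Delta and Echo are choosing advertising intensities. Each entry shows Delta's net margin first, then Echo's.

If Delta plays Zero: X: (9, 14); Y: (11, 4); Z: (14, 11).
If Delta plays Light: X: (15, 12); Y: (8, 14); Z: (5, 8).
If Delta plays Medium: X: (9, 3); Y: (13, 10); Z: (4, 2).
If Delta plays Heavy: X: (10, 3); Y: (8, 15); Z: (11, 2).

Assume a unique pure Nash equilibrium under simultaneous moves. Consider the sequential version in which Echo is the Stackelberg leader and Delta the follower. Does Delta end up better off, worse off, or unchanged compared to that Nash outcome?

Backward induction with Echo moving first.
- X: BR = Light, leader payoff 12.
- Y: BR = Medium, leader payoff 10.
- Z: BR = Zero, leader payoff 11.
Among 12, 10, 11, the best is 12 at X. Subgame-perfect outcome: (Light, X) with payoffs (15, 12).
Now find the simultaneous Nash equilibrium.
Delta's best replies: X→Light; Y→Medium; Z→Zero.
Echo's best replies: Zero→X; Light→Y; Medium→Y; Heavy→Y.
The unique mutual best reply is (Medium, Y), giving (13, 10).
Delta earns 15 sequentially versus 13 at the Nash outcome: better off.

better off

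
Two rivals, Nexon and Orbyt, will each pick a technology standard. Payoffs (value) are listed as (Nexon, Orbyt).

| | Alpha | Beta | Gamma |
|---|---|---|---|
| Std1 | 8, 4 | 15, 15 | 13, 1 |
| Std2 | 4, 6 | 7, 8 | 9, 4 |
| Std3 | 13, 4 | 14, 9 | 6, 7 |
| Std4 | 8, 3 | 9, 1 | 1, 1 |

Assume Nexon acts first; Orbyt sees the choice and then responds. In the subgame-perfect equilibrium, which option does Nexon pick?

Std1

Backward induction with Nexon moving first.
- Std1: Orbyt compares 4, 15, 1 and picks Beta; Nexon would get 15.
- Std2: Orbyt compares 6, 8, 4 and picks Beta; Nexon would get 7.
- Std3: Orbyt compares 4, 9, 7 and picks Beta; Nexon would get 14.
- Std4: Orbyt compares 3, 1, 1 and picks Alpha; Nexon would get 8.
Among 15, 7, 14, 8, the best is 15 at Std1. Subgame-perfect outcome: (Std1, Beta) with payoffs (15, 15).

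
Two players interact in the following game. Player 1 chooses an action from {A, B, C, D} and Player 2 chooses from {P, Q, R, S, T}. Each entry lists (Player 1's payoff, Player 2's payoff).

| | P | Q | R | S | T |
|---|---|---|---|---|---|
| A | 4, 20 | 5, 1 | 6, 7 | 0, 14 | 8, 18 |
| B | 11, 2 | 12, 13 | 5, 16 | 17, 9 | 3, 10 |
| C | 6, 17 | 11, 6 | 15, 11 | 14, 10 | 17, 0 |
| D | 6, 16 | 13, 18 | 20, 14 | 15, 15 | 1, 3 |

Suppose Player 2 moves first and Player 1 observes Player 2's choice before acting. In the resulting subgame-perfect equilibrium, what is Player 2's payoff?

18

Player 1 best-responds to each possible Player 2 move:
- P: BR = B, leader payoff 2.
- Q: BR = D, leader payoff 18.
- R: BR = D, leader payoff 14.
- S: BR = B, leader payoff 9.
- T: BR = C, leader payoff 0.
Among 2, 18, 14, 9, 0, the best is 18 at Q. Subgame-perfect outcome: (D, Q) with payoffs (13, 18).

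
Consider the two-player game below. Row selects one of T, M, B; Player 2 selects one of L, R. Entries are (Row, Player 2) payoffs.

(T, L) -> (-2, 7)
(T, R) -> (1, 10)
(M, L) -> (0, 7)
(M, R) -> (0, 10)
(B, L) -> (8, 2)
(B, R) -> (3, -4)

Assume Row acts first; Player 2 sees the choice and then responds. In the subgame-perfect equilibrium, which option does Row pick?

Backward induction with Row moving first.
- T: Player 2 compares 7, 10 and picks R; Row would get 1.
- M: Player 2 compares 7, 10 and picks R; Row would get 0.
- B: Player 2 compares 2, -4 and picks L; Row would get 8.
Among 1, 0, 8, the best is 8 at B. Subgame-perfect outcome: (B, L) with payoffs (8, 2).

B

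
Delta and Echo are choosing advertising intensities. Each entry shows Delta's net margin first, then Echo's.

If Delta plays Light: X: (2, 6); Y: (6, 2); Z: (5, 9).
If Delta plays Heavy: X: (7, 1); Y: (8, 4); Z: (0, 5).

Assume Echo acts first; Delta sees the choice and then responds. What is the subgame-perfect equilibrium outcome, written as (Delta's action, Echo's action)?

(Light, Z)

Backward induction with Echo moving first.
- X: BR = Heavy, leader payoff 1.
- Y: BR = Heavy, leader payoff 4.
- Z: BR = Light, leader payoff 9.
Echo's induced payoffs are 1, 4, 9, so Echo commits to Z. Subgame-perfect outcome: (Light, Z) with payoffs (5, 9).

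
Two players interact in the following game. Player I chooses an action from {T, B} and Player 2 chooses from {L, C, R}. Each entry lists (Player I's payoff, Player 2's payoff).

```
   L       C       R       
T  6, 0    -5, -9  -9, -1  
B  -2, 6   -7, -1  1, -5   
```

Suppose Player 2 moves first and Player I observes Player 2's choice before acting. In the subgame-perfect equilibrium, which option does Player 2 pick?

Player I best-responds to each possible Player 2 move:
- L: Player I compares 6, -2 and picks T; Player 2 would get 0.
- C: Player I compares -5, -7 and picks T; Player 2 would get -9.
- R: Player I compares -9, 1 and picks B; Player 2 would get -5.
Among 0, -9, -5, the best is 0 at L. Subgame-perfect outcome: (T, L) with payoffs (6, 0).

L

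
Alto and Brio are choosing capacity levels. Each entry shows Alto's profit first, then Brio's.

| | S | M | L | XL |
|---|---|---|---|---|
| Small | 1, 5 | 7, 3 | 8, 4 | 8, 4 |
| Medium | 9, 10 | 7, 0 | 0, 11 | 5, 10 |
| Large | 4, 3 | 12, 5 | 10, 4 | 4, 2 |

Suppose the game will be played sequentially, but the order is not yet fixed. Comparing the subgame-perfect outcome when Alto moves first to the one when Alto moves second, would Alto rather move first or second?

If Alto leads: Brio's best replies are Small→S, Medium→L, Large→M; Alto's induced payoffs 1, 0, 12; outcome (Large, M), payoffs (12, 5).
If Brio leads: Alto's best replies are S→Medium, M→Large, L→Large, XL→Small; Brio's induced payoffs 10, 5, 4, 4; outcome (Medium, S), payoffs (9, 10).
Alto gets 12 moving first and 9 moving second, so Alto prefers to move first.

first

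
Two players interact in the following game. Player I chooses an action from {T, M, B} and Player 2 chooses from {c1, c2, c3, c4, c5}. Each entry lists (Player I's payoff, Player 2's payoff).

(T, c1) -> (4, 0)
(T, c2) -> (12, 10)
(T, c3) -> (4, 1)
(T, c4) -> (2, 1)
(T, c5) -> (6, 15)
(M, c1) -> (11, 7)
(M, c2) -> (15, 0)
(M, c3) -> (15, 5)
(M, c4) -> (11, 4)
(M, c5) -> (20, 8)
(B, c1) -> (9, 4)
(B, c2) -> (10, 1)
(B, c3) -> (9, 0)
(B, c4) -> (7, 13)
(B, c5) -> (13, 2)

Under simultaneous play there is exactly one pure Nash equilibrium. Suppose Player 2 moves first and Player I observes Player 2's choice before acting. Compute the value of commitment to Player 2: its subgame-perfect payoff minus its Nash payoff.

Solve by backward induction (Player 2 leads).
- c1 → Player I plays M (best of 4, 11, 9); Player 2 gets 7.
- c2 → Player I plays M (best of 12, 15, 10); Player 2 gets 0.
- c3 → Player I plays M (best of 4, 15, 9); Player 2 gets 5.
- c4 → Player I plays M (best of 2, 11, 7); Player 2 gets 4.
- c5 → Player I plays M (best of 6, 20, 13); Player 2 gets 8.
Maximizing over 7, 0, 5, 4, 8, Player 2 chooses c5. Subgame-perfect outcome: (M, c5) with payoffs (20, 8).
For the simultaneous game, intersect best replies.
Player I's best replies: c1→M; c2→M; c3→M; c4→M; c5→M.
Player 2's best replies: T→c5; M→c5; B→c4.
Only (M, c5) has each player best-responding; Nash payoffs (20, 8).
Player 2's commitment gain: 8 − 8 = 0.

0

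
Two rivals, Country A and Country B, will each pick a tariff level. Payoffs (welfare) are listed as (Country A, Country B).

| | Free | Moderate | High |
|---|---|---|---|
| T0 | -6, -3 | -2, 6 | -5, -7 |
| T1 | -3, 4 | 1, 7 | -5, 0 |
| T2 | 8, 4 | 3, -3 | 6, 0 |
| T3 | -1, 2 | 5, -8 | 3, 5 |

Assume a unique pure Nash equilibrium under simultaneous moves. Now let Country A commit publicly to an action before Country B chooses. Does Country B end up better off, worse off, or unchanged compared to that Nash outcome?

unchanged

Backward induction with Country A moving first.
- T0: BR = Moderate, leader payoff -2.
- T1: BR = Moderate, leader payoff 1.
- T2: BR = Free, leader payoff 8.
- T3: BR = High, leader payoff 3.
Among -2, 1, 8, 3, the best is 8 at T2. Subgame-perfect outcome: (T2, Free) with payoffs (8, 4).
Under simultaneous play:
Country A's best replies: Free→T2; Moderate→T3; High→T2.
Country B's best replies: T0→Moderate; T1→Moderate; T2→Free; T3→High.
The unique mutual best reply is (T2, Free), giving (8, 4).
Country B earns 4 sequentially versus 4 at the Nash outcome: unchanged.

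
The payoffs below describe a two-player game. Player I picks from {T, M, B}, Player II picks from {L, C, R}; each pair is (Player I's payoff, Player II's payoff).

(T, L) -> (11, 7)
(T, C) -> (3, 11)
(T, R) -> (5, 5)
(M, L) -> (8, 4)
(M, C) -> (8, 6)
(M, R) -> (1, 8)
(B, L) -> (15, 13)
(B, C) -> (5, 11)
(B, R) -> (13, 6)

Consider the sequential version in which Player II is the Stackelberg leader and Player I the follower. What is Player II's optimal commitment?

Player I best-responds to each possible Player II move:
- L → Player I plays B (best of 11, 8, 15); Player II gets 13.
- C → Player I plays M (best of 3, 8, 5); Player II gets 6.
- R → Player I plays B (best of 5, 1, 13); Player II gets 6.
Player II's induced payoffs are 13, 6, 6, so Player II commits to L. Subgame-perfect outcome: (B, L) with payoffs (15, 13).

L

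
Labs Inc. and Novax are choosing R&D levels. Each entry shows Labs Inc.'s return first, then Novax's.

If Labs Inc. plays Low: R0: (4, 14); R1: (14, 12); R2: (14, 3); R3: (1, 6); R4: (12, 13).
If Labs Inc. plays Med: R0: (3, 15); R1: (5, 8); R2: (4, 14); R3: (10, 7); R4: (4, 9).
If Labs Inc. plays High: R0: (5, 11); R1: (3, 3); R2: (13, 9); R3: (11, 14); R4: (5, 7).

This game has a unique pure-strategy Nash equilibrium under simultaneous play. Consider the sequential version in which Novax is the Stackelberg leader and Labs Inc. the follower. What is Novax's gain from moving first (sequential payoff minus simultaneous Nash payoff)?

0

Backward induction with Novax moving first.
- R0 → Labs Inc. plays High (best of 4, 3, 5); Novax gets 11.
- R1 → Labs Inc. plays Low (best of 14, 5, 3); Novax gets 12.
- R2 → Labs Inc. plays Low (best of 14, 4, 13); Novax gets 3.
- R3 → Labs Inc. plays High (best of 1, 10, 11); Novax gets 14.
- R4 → Labs Inc. plays Low (best of 12, 4, 5); Novax gets 13.
Among 11, 12, 3, 14, 13, the best is 14 at R3. Subgame-perfect outcome: (High, R3) with payoffs (11, 14).
For the simultaneous game, intersect best replies.
Labs Inc.'s best replies: R0→High; R1→Low; R2→Low; R3→High; R4→Low.
Novax's best replies: Low→R0; Med→R0; High→R3.
Only (High, R3) has each player best-responding; Nash payoffs (11, 14).
Novax's commitment gain: 14 − 14 = 0.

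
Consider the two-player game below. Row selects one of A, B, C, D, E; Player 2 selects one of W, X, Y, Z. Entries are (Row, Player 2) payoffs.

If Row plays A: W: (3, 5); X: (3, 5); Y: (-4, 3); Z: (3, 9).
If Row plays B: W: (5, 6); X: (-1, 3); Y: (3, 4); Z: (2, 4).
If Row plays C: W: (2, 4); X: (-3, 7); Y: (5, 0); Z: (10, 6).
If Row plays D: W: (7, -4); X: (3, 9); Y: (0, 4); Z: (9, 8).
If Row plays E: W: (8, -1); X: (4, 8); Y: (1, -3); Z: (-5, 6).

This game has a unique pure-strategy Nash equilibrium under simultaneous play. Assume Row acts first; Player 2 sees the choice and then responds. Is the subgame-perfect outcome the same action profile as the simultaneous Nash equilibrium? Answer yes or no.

Solve by backward induction (Row leads).
- A: BR = Z, leader payoff 3.
- B: BR = W, leader payoff 5.
- C: BR = X, leader payoff -3.
- D: BR = X, leader payoff 3.
- E: BR = X, leader payoff 4.
Row's induced payoffs are 3, 5, -3, 3, 4, so Row commits to B. Subgame-perfect outcome: (B, W) with payoffs (5, 6).
Under simultaneous play:
Row's best replies: W→E; X→E; Y→C; Z→C.
Player 2's best replies: A→Z; B→W; C→X; D→X; E→X.
The unique mutual best reply is (E, X), giving (4, 8).
Sequential outcome (B, W) differs from the Nash profile (E, X).

no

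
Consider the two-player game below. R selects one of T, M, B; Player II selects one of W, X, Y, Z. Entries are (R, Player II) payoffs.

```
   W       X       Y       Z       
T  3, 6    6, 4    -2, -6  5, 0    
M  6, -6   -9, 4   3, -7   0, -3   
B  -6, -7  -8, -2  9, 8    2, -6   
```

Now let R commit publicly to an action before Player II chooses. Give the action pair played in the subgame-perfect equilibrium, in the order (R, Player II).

Solve by backward induction (R leads).
- T: Player II compares 6, 4, -6, 0 and picks W; R would get 3.
- M: Player II compares -6, 4, -7, -3 and picks X; R would get -9.
- B: Player II compares -7, -2, 8, -6 and picks Y; R would get 9.
R's induced payoffs are 3, -9, 9, so R commits to B. Subgame-perfect outcome: (B, Y) with payoffs (9, 8).

(B, Y)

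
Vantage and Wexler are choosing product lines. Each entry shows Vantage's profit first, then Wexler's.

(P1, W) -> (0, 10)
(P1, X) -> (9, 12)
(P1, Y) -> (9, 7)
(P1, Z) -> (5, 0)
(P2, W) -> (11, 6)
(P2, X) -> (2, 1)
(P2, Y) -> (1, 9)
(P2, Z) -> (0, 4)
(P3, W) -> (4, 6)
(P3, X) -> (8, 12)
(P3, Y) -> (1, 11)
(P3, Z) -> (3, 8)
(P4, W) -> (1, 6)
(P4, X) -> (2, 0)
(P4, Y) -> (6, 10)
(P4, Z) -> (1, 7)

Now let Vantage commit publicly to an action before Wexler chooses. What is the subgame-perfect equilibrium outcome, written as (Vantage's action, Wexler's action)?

(P1, X)

Backward induction with Vantage moving first.
- P1: BR = X, leader payoff 9.
- P2: BR = Y, leader payoff 1.
- P3: BR = X, leader payoff 8.
- P4: BR = Y, leader payoff 6.
Among 9, 1, 8, 6, the best is 9 at P1. Subgame-perfect outcome: (P1, X) with payoffs (9, 12).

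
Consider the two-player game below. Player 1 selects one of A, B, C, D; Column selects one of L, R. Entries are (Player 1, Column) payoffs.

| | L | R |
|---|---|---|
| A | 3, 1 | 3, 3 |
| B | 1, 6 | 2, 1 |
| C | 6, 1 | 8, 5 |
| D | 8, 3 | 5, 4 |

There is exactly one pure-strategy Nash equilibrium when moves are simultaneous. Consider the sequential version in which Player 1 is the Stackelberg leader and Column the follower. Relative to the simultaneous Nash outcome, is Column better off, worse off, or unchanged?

unchanged

Column best-responds to each possible Player 1 move:
- A: BR = R, leader payoff 3.
- B: BR = L, leader payoff 1.
- C: BR = R, leader payoff 8.
- D: BR = R, leader payoff 5.
Among 3, 1, 8, 5, the best is 8 at C. Subgame-perfect outcome: (C, R) with payoffs (8, 5).
Under simultaneous play:
Player 1's best replies: L→D; R→C.
Column's best replies: A→R; B→L; C→R; D→R.
The unique mutual best reply is (C, R), giving (8, 5).
Column earns 5 sequentially versus 5 at the Nash outcome: unchanged.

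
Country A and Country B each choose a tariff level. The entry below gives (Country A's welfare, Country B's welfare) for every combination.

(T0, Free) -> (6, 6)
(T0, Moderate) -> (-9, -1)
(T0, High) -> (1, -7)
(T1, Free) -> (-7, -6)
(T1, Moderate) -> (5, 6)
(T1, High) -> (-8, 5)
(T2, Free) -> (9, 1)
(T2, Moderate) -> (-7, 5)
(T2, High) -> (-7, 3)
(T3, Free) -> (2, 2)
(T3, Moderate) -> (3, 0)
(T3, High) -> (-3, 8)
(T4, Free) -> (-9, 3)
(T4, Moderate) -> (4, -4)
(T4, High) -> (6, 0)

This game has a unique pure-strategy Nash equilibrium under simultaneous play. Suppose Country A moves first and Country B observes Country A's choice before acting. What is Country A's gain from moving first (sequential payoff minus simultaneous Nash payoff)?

1

Solve by backward induction (Country A leads).
- T0: BR = Free, leader payoff 6.
- T1: BR = Moderate, leader payoff 5.
- T2: BR = Moderate, leader payoff -7.
- T3: BR = High, leader payoff -3.
- T4: BR = Free, leader payoff -9.
Country A's induced payoffs are 6, 5, -7, -3, -9, so Country A commits to T0. Subgame-perfect outcome: (T0, Free) with payoffs (6, 6).
Under simultaneous play:
Country A's best replies: Free→T2; Moderate→T1; High→T4.
Country B's best replies: T0→Free; T1→Moderate; T2→Moderate; T3→High; T4→Free.
The unique mutual best reply is (T1, Moderate), giving (5, 6).
Country A's commitment gain: 6 − 5 = 1.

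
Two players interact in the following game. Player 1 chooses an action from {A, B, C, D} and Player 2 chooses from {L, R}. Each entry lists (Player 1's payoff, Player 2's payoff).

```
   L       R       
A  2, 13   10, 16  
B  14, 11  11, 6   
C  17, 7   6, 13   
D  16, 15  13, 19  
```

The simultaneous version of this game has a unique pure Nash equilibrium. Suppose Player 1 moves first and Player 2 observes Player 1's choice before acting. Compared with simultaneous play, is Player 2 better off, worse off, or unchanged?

worse off

Backward induction with Player 1 moving first.
- A: BR = R, leader payoff 10.
- B: BR = L, leader payoff 14.
- C: BR = R, leader payoff 6.
- D: BR = R, leader payoff 13.
Player 1's induced payoffs are 10, 14, 6, 13, so Player 1 commits to B. Subgame-perfect outcome: (B, L) with payoffs (14, 11).
For the simultaneous game, intersect best replies.
Player 1's best replies: L→C; R→D.
Player 2's best replies: A→R; B→L; C→R; D→R.
Only (D, R) has each player best-responding; Nash payoffs (13, 19).
Player 2 earns 11 sequentially versus 19 at the Nash outcome: worse off.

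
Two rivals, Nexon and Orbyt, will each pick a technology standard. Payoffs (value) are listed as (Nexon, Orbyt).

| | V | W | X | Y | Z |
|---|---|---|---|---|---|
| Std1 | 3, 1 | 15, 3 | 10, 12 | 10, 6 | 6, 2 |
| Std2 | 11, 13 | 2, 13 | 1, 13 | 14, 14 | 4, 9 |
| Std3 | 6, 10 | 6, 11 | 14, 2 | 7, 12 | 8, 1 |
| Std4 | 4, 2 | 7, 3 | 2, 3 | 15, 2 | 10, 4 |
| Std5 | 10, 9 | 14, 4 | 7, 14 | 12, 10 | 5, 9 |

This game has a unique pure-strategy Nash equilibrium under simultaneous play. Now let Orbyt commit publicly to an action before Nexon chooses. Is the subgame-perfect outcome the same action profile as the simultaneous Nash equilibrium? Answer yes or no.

no

Nexon best-responds to each possible Orbyt move:
- V: BR = Std2, leader payoff 13.
- W: BR = Std1, leader payoff 3.
- X: BR = Std3, leader payoff 2.
- Y: BR = Std4, leader payoff 2.
- Z: BR = Std4, leader payoff 4.
Among 13, 3, 2, 2, 4, the best is 13 at V. Subgame-perfect outcome: (Std2, V) with payoffs (11, 13).
Under simultaneous play:
Nexon's best replies: V→Std2; W→Std1; X→Std3; Y→Std4; Z→Std4.
Orbyt's best replies: Std1→X; Std2→Y; Std3→Y; Std4→Z; Std5→X.
The unique mutual best reply is (Std4, Z), giving (10, 4).
Sequential outcome (Std2, V) differs from the Nash profile (Std4, Z).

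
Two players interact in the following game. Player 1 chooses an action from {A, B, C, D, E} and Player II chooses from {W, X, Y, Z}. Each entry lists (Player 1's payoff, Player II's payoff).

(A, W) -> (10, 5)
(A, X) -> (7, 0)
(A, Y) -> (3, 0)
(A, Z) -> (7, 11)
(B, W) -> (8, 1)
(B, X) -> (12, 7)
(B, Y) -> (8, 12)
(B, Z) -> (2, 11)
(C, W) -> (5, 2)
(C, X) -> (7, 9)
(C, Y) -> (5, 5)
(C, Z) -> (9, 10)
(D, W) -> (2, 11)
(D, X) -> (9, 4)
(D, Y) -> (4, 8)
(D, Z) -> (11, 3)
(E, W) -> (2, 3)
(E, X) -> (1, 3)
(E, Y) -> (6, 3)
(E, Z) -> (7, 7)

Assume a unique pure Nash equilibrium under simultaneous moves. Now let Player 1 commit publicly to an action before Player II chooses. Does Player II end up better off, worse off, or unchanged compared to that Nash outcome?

worse off

Solve by backward induction (Player 1 leads).
- A: BR = Z, leader payoff 7.
- B: BR = Y, leader payoff 8.
- C: BR = Z, leader payoff 9.
- D: BR = W, leader payoff 2.
- E: BR = Z, leader payoff 7.
Among 7, 8, 9, 2, 7, the best is 9 at C. Subgame-perfect outcome: (C, Z) with payoffs (9, 10).
Under simultaneous play:
Player 1's best replies: W→A; X→B; Y→B; Z→D.
Player II's best replies: A→Z; B→Y; C→Z; D→W; E→Z.
The unique mutual best reply is (B, Y), giving (8, 12).
Player II earns 10 sequentially versus 12 at the Nash outcome: worse off.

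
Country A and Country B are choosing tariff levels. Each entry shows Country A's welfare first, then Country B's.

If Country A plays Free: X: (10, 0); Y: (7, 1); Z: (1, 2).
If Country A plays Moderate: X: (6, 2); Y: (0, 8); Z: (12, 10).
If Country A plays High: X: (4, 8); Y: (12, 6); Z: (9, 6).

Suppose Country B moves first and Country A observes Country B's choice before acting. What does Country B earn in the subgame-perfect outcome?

Backward induction with Country B moving first.
- X: BR = Free, leader payoff 0.
- Y: BR = High, leader payoff 6.
- Z: BR = Moderate, leader payoff 10.
Maximizing over 0, 6, 10, Country B chooses Z. Subgame-perfect outcome: (Moderate, Z) with payoffs (12, 10).

10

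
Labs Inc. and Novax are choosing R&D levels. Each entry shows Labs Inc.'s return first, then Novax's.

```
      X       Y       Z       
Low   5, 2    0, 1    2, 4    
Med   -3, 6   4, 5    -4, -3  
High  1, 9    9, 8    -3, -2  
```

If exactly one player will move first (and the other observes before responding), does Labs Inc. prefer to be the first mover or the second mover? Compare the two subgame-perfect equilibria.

If Labs Inc. leads: Novax's best replies are Low→Z, Med→X, High→X; Labs Inc.'s induced payoffs 2, -3, 1; outcome (Low, Z), payoffs (2, 4).
If Novax leads: Labs Inc.'s best replies are X→Low, Y→High, Z→Low; Novax's induced payoffs 2, 8, 4; outcome (High, Y), payoffs (9, 8).
Labs Inc. gets 2 moving first and 9 moving second, so Labs Inc. prefers to move second.

second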